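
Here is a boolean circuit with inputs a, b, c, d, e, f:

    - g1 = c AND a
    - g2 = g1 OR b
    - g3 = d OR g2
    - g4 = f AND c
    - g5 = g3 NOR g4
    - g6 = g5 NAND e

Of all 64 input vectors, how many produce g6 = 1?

g6 = g5 NAND e must be 1, so at least one of g5, e is 0.
Enumerating the 64 input combinations, 59 give g6 = 1 and 5 give g6 = 0.

59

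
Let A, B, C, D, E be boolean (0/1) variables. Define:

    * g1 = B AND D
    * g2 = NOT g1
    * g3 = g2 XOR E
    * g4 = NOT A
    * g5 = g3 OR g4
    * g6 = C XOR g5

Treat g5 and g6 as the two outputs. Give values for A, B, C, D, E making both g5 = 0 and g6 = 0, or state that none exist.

Check with A=1, B=0, C=0, D=0, E=1:
g1 = B AND D = 0 AND 0 = 0
g2 = NOT g1 = NOT 0 = 1
g3 = g2 XOR E = 1 XOR 1 = 0
g4 = NOT A = NOT 1 = 0
g5 = g3 OR g4 = 0 OR 0 = 0
g6 = C XOR g5 = 0 XOR 0 = 0
So g5 = 0 and g6 = 0.

A=1, B=0, C=0, D=0, E=1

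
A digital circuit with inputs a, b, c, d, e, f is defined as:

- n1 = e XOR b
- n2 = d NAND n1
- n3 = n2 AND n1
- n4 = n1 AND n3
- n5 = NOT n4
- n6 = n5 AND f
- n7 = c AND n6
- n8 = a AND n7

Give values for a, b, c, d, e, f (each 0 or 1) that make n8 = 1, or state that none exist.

n8 = a AND n7 must be 1, so both a = 1 and n7 = 1.
n7 = c AND n6 must be 1, so both c = 1 and n6 = 1.
n6 = n5 AND f must be 1, so both n5 = 1 and f = 1.
Check with a=1 b=1 c=1 d=1 e=1 f=1:
n1 = e XOR b = 1 XOR 1 = 0
n2 = d NAND n1 = 1 NAND 0 = 1
n3 = n2 AND n1 = 1 AND 0 = 0
n4 = n1 AND n3 = 0 AND 0 = 0
n5 = NOT n4 = NOT 0 = 1
n6 = n5 AND f = 1 AND 1 = 1
n7 = c AND n6 = 1 AND 1 = 1
n8 = a AND n7 = 1 AND 1 = 1
So n8 = 1 as required.

a=1 b=1 c=1 d=1 e=1 f=1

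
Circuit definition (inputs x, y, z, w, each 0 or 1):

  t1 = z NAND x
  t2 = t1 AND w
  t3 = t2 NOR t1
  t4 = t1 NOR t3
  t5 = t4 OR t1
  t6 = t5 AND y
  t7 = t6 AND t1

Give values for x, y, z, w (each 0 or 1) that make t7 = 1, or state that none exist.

t7 = t6 AND t1 must be 1, so both t6 = 1 and t1 = 1.
t6 = t5 AND y must be 1, so both t5 = 1 and y = 1.
Check with x=0, y=1, z=0, w=0:
t1 = z NAND x = 0 NAND 0 = 1
t2 = t1 AND w = 1 AND 0 = 0
t3 = t2 NOR t1 = 0 NOR 1 = 0
t4 = t1 NOR t3 = 1 NOR 0 = 0
t5 = t4 OR t1 = 0 OR 1 = 1
t6 = t5 AND y = 1 AND 1 = 1
t7 = t6 AND t1 = 1 AND 1 = 1
So t7 = 1 as required.

x=0, y=1, z=0, w=0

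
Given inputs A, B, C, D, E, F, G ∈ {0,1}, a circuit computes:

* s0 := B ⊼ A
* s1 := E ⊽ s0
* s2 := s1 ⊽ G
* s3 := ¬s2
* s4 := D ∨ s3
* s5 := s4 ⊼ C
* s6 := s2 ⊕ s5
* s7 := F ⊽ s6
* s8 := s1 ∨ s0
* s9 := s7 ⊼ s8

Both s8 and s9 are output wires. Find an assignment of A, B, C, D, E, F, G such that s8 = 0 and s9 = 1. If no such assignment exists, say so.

A=1, B=1, C=1, D=1, E=1, F=1, G=1

Check with A=1, B=1, C=1, D=1, E=1, F=1, G=1:
s0 = B ⊼ A = 1 ⊼ 1 = 0
s1 = E ⊽ s0 = 1 ⊽ 0 = 0
s2 = s1 ⊽ G = 0 ⊽ 1 = 0
s3 = ¬s2 = ¬0 = 1
s4 = D ∨ s3 = 1 ∨ 1 = 1
s5 = s4 ⊼ C = 1 ⊼ 1 = 0
s6 = s2 ⊕ s5 = 0 ⊕ 0 = 0
s7 = F ⊽ s6 = 1 ⊽ 0 = 0
s8 = s1 ∨ s0 = 0 ∨ 0 = 0
s9 = s7 ⊼ s8 = 0 ⊼ 0 = 1
So s8 = 0 and s9 = 1.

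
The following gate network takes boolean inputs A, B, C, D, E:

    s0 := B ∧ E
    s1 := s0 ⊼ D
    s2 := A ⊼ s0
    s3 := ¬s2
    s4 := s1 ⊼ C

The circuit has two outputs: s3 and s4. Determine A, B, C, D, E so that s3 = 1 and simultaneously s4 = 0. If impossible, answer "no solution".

A=1 B=1 C=1 D=0 E=1

Check with A=1 B=1 C=1 D=0 E=1:
s0 = B ∧ E = 1 ∧ 1 = 1
s1 = s0 ⊼ D = 1 ⊼ 0 = 1
s2 = A ⊼ s0 = 1 ⊼ 1 = 0
s3 = ¬s2 = ¬0 = 1
s4 = s1 ⊼ C = 1 ⊼ 1 = 0
So s3 = 1 and s4 = 0.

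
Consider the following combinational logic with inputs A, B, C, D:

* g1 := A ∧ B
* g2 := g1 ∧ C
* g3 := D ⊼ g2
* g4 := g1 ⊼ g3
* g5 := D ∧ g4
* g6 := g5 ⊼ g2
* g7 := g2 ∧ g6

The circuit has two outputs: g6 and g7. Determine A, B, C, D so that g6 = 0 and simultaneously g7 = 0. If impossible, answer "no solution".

A=1, B=1, C=1, D=1

Check with A=1, B=1, C=1, D=1:
g1 = A ∧ B = 1 ∧ 1 = 1
g2 = g1 ∧ C = 1 ∧ 1 = 1
g3 = D ⊼ g2 = 1 ⊼ 1 = 0
g4 = g1 ⊼ g3 = 1 ⊼ 0 = 1
g5 = D ∧ g4 = 1 ∧ 1 = 1
g6 = g5 ⊼ g2 = 1 ⊼ 1 = 0
g7 = g2 ∧ g6 = 1 ∧ 0 = 0
So g6 = 0 and g7 = 0.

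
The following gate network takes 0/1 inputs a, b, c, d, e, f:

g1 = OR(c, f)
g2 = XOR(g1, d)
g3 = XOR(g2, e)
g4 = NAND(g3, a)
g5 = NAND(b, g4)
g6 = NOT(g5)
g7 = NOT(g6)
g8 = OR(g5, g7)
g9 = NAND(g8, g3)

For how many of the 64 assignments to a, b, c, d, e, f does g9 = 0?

24

g9 = NAND(g8, g3) must be 0, so both g8 = 1 and g3 = 1.
g8 = OR(g5, g7) must be 1, so at least one of g5, g7 is 1.
g3 = XOR(g2, e) must be 1, so g2 and e differ.
Enumerating the 64 input combinations, 24 give g9 = 0 and 40 give g9 = 1.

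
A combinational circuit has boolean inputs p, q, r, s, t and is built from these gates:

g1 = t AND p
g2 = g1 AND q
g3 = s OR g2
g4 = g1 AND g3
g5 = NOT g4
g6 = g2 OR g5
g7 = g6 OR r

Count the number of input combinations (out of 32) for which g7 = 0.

1

g7 = g6 OR r must be 0, so both g6 = 0 and r = 0.
g6 = g2 OR g5 must be 0, so both g2 = 0 and g5 = 0.
g2 = g1 AND q must be 0, so at least one of g1, q is 0.
Satisfying assignments:
  p=1, q=0, r=0, s=1, t=1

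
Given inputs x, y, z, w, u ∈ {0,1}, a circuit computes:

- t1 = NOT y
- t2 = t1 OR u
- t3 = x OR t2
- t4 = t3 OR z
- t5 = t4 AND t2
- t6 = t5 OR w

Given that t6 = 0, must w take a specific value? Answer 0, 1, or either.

t6 = t5 OR w must be 0, so both t5 = 0 and w = 0.
Every assignment with t6 = 0 has w = 0; there are 4 such assignment(s).
  x=0, y=1, z=0, w=0, u=0
  x=0, y=1, z=1, w=0, u=0
  x=1, y=1, z=0, w=0, u=0
  x=1, y=1, z=1, w=0, u=0

0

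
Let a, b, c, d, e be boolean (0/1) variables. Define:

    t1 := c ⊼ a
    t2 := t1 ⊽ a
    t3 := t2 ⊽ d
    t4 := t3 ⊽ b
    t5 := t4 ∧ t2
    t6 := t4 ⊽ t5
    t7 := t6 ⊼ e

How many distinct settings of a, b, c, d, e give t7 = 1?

t7 = t6 ⊼ e must be 1, so at least one of t6, e is 0.
Enumerating the 32 input combinations, 20 give t7 = 1 and 12 give t7 = 0.

20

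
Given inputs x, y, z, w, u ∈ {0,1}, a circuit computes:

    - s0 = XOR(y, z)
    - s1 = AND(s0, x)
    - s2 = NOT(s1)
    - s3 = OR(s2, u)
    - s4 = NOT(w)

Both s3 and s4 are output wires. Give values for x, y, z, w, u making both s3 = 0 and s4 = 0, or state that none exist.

Check with x=1 y=0 z=1 w=1 u=0:
s0 = XOR(y, z) = XOR(0, 1) = 1
s1 = AND(s0, x) = AND(1, 1) = 1
s2 = NOT(s1) = NOT 1 = 0
s3 = OR(s2, u) = OR(0, 0) = 0
s4 = NOT(w) = NOT 1 = 0
So s3 = 0 and s4 = 0.

x=1 y=0 z=1 w=1 u=0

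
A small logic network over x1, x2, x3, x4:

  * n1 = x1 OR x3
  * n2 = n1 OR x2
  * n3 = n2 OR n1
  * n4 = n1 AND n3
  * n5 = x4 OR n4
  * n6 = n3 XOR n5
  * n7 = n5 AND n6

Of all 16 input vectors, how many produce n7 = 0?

15

n7 = n5 AND n6 must be 0, so at least one of n5, n6 is 0.
Enumerating the 16 input combinations, 15 give n7 = 0 and 1 give n7 = 1.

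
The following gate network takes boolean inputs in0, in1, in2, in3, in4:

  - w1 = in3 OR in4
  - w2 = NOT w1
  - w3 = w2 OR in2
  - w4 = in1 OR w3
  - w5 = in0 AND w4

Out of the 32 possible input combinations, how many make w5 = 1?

13

w5 = in0 AND w4 must be 1, so both in0 = 1 and w4 = 1.
w4 = in1 OR w3 must be 1, so at least one of in1, w3 is 1.
Enumerating the 32 input combinations, 13 give w5 = 1 and 19 give w5 = 0.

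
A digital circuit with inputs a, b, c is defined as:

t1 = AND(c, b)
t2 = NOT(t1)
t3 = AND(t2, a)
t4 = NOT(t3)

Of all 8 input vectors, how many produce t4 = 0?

3

t4 = NOT(t3) must be 0, so t3 = 1.
t3 = AND(t2, a) must be 1, so both t2 = 1 and a = 1.
t2 = NOT(t1) must be 1, so t1 = 0.
Satisfying assignments:
  a=1, b=0, c=0
  a=1, b=0, c=1
  a=1, b=1, c=0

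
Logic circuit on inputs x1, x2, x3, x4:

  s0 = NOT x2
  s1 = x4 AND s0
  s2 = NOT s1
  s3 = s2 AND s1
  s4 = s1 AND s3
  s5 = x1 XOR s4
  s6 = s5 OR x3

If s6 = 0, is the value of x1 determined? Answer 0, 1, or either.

0

s6 = s5 OR x3 must be 0, so both s5 = 0 and x3 = 0.
Every assignment with s6 = 0 has x1 = 0; there are 4 such assignment(s).
  x1=0, x2=0, x3=0, x4=0
  x1=0, x2=0, x3=0, x4=1
  x1=0, x2=1, x3=0, x4=0
  x1=0, x2=1, x3=0, x4=1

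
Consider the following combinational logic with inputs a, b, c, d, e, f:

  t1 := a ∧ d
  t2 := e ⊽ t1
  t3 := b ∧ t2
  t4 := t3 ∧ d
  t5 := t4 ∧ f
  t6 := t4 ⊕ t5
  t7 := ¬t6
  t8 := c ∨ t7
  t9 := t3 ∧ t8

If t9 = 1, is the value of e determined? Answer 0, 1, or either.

t9 = t3 ∧ t8 must be 1, so both t3 = 1 and t8 = 1.
t3 = b ∧ t2 must be 1, so both b = 1 and t2 = 1.
Every assignment with t9 = 1 has e = 0; there are 11 such assignment(s).

0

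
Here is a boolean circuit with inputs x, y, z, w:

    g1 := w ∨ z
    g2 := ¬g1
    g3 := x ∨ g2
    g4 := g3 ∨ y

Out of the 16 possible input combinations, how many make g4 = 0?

3

g4 = g3 ∨ y must be 0, so both g3 = 0 and y = 0.
g3 = x ∨ g2 must be 0, so both x = 0 and g2 = 0.
Satisfying assignments:
  x=0, y=0, z=0, w=1
  x=0, y=0, z=1, w=0
  x=0, y=0, z=1, w=1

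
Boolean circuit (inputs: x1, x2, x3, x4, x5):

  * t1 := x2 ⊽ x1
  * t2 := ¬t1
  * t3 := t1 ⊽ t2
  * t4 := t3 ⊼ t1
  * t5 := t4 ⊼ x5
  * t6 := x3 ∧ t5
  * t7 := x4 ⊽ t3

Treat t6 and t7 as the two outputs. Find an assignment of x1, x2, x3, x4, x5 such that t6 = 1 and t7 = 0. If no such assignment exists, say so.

Check with x1=1, x2=0, x3=1, x4=1, x5=0:
t1 = x2 ⊽ x1 = 0 ⊽ 1 = 0
t2 = ¬t1 = ¬0 = 1
t3 = t1 ⊽ t2 = 0 ⊽ 1 = 0
t4 = t3 ⊼ t1 = 0 ⊼ 0 = 1
t5 = t4 ⊼ x5 = 1 ⊼ 0 = 1
t6 = x3 ∧ t5 = 1 ∧ 1 = 1
t7 = x4 ⊽ t3 = 1 ⊽ 0 = 0
So t6 = 1 and t7 = 0.

x1=1, x2=0, x3=1, x4=1, x5=0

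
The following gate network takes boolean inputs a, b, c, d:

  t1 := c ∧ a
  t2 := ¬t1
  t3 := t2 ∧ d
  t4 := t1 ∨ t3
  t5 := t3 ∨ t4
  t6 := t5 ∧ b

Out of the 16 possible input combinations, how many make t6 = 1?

5

t6 = t5 ∧ b must be 1, so both t5 = 1 and b = 1.
t5 = t3 ∨ t4 must be 1, so at least one of t3, t4 is 1.
Enumerating the 16 input combinations, 5 give t6 = 1 and 11 give t6 = 0.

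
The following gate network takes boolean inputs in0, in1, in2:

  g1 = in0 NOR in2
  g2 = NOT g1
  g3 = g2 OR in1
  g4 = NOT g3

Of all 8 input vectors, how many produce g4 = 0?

7

g4 = NOT g3 must be 0, so g3 = 1.
g3 = g2 OR in1 must be 1, so at least one of g2, in1 is 1.
Enumerating the 8 input combinations, 7 give g4 = 0 and 1 give g4 = 1.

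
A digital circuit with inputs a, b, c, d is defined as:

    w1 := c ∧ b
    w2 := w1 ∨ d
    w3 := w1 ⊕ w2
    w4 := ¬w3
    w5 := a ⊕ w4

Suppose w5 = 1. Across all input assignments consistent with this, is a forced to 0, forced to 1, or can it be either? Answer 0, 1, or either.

either

Both values of a occur among assignments with w5 = 1:
  a=0: a=0, b=0, c=0, d=0
  a=1: a=1, b=0, c=0, d=1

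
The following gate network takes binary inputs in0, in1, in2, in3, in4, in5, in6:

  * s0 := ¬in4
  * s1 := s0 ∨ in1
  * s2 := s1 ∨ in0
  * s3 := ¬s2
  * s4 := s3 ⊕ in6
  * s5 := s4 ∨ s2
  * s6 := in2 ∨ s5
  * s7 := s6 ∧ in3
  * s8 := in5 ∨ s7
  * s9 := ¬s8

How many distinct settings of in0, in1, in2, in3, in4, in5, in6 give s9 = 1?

s9 = ¬s8 must be 1, so s8 = 0.
s8 = in5 ∨ s7 must be 0, so both in5 = 0 and s7 = 0.
Enumerating the 128 input combinations, 33 give s9 = 1 and 95 give s9 = 0.

33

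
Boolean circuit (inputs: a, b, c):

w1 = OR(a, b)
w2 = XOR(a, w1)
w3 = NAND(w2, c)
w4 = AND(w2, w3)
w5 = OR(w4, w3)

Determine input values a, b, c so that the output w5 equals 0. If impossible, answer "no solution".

a=0, b=1, c=1

w5 = OR(w4, w3) must be 0, so both w4 = 0 and w3 = 0.
Check with a=0, b=1, c=1:
w1 = OR(a, b) = OR(0, 1) = 1
w2 = XOR(a, w1) = XOR(0, 1) = 1
w3 = NAND(w2, c) = NAND(1, 1) = 0
w4 = AND(w2, w3) = AND(1, 0) = 0
w5 = OR(w4, w3) = OR(0, 0) = 0
So w5 = 0 as required.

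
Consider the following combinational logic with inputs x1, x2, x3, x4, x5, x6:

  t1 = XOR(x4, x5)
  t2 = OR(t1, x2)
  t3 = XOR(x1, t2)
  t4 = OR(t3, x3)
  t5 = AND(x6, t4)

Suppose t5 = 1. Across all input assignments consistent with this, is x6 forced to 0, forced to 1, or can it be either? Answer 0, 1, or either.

1

t5 = AND(x6, t4) must be 1, so both x6 = 1 and t4 = 1.
Every assignment with t5 = 1 has x6 = 1; there are 24 such assignment(s).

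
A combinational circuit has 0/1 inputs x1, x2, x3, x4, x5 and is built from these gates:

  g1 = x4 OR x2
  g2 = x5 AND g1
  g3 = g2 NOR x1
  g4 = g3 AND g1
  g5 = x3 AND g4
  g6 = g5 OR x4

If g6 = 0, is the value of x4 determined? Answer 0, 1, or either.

g6 = g5 OR x4 must be 0, so both g5 = 0 and x4 = 0.
Every assignment with g6 = 0 has x4 = 0; there are 15 such assignment(s).

0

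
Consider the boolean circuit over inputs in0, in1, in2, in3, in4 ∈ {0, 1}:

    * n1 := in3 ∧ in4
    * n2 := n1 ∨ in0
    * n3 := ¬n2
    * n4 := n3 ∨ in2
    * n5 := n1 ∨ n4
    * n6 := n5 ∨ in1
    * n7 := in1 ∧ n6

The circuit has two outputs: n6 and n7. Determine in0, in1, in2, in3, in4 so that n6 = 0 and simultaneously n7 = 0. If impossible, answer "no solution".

in0=1, in1=0, in2=0, in3=0, in4=1

Check with in0=1, in1=0, in2=0, in3=0, in4=1:
n1 = in3 ∧ in4 = 0 ∧ 1 = 0
n2 = n1 ∨ in0 = 0 ∨ 1 = 1
n3 = ¬n2 = ¬1 = 0
n4 = n3 ∨ in2 = 0 ∨ 0 = 0
n5 = n1 ∨ n4 = 0 ∨ 0 = 0
n6 = n5 ∨ in1 = 0 ∨ 0 = 0
n7 = in1 ∧ n6 = 0 ∧ 0 = 0
So n6 = 0 and n7 = 0.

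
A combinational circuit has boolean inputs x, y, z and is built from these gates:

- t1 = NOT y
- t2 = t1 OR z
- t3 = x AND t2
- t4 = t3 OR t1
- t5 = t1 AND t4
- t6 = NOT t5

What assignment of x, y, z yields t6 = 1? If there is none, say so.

t6 = NOT t5 must be 1, so t5 = 0.
Check with x=0, y=1, z=1:
t1 = NOT y = NOT 1 = 0
t2 = t1 OR z = 0 OR 1 = 1
t3 = x AND t2 = 0 AND 1 = 0
t4 = t3 OR t1 = 0 OR 0 = 0
t5 = t1 AND t4 = 0 AND 0 = 0
t6 = NOT t5 = NOT 0 = 1
So t6 = 1 as required.

x=0, y=1, z=1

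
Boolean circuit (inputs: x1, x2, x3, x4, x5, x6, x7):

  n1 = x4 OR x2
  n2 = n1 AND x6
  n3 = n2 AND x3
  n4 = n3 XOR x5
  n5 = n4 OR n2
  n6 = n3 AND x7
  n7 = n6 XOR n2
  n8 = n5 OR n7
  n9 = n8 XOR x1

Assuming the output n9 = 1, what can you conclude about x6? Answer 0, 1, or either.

Both values of x6 occur among assignments with n9 = 1:
  x6=0: x1=0, x2=0, x3=0, x4=0, x5=1, x6=0, x7=0
  x6=1: x1=0, x2=0, x3=0, x4=0, x5=1, x6=1, x7=0

either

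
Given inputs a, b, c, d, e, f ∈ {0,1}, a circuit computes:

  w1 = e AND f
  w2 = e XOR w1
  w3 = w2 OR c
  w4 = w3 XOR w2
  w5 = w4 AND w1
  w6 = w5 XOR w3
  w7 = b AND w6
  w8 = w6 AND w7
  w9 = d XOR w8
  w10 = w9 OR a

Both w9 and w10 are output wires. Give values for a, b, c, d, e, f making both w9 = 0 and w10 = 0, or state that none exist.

Check with a=0, b=1, c=1, d=1, e=1, f=0:
w1 = e AND f = 1 AND 0 = 0
w2 = e XOR w1 = 1 XOR 0 = 1
w3 = w2 OR c = 1 OR 1 = 1
w4 = w3 XOR w2 = 1 XOR 1 = 0
w5 = w4 AND w1 = 0 AND 0 = 0
w6 = w5 XOR w3 = 0 XOR 1 = 1
w7 = b AND w6 = 1 AND 1 = 1
w8 = w6 AND w7 = 1 AND 1 = 1
w9 = d XOR w8 = 1 XOR 1 = 0
w10 = w9 OR a = 0 OR 0 = 0
So w9 = 0 and w10 = 0.

a=0, b=1, c=1, d=1, e=1, f=0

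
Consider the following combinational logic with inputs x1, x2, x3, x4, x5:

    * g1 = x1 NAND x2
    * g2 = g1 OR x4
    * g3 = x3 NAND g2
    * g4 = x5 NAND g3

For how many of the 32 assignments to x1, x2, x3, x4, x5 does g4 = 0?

g4 = x5 NAND g3 must be 0, so both x5 = 1 and g3 = 1.
Enumerating the 32 input combinations, 9 give g4 = 0 and 23 give g4 = 1.

9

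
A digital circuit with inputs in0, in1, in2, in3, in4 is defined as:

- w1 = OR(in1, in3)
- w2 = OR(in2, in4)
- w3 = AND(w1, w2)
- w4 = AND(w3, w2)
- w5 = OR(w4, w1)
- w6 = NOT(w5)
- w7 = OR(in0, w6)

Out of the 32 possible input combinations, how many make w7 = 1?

20

w7 = OR(in0, w6) must be 1, so at least one of in0, w6 is 1.
Enumerating the 32 input combinations, 20 give w7 = 1 and 12 give w7 = 0.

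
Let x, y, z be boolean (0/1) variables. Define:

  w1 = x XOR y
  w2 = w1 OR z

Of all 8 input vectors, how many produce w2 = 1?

w2 = w1 OR z must be 1, so at least one of w1, z is 1.
Enumerating the 8 input combinations, 6 give w2 = 1 and 2 give w2 = 0.

6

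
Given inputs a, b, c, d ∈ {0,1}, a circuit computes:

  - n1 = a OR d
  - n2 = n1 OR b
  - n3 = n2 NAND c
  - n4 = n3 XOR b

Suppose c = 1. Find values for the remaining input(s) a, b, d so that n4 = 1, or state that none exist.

a=0, b=0, d=0

n4 = n3 XOR b must be 1, so n3 and b differ.
Check with c = 1 and a=0, b=0, d=0:
n1 = a OR d = 0 OR 0 = 0
n2 = n1 OR b = 0 OR 0 = 0
n3 = n2 NAND c = 0 NAND 1 = 1
n4 = n3 XOR b = 1 XOR 0 = 1
So n4 = 1.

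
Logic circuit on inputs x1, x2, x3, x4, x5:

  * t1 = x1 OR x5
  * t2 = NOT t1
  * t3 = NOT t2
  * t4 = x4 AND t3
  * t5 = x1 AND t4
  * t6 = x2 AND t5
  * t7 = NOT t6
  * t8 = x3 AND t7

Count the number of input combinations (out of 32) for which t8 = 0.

18

t8 = x3 AND t7 must be 0, so at least one of x3, t7 is 0.
Enumerating the 32 input combinations, 18 give t8 = 0 and 14 give t8 = 1.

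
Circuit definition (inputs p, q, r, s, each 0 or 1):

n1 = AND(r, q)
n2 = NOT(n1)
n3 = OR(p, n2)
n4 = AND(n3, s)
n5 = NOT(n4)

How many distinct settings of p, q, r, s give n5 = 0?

7

n5 = NOT(n4) must be 0, so n4 = 1.
Enumerating the 16 input combinations, 7 give n5 = 0 and 9 give n5 = 1.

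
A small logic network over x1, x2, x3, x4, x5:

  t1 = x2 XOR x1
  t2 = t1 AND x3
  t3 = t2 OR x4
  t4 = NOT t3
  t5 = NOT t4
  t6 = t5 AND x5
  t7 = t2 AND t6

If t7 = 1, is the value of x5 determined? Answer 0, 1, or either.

1

t7 = t2 AND t6 must be 1, so both t2 = 1 and t6 = 1.
t2 = t1 AND x3 must be 1, so both t1 = 1 and x3 = 1.
Every assignment with t7 = 1 has x5 = 1; there are 4 such assignment(s).
  x1=0, x2=1, x3=1, x4=0, x5=1
  x1=0, x2=1, x3=1, x4=1, x5=1
  x1=1, x2=0, x3=1, x4=0, x5=1
  x1=1, x2=0, x3=1, x4=1, x5=1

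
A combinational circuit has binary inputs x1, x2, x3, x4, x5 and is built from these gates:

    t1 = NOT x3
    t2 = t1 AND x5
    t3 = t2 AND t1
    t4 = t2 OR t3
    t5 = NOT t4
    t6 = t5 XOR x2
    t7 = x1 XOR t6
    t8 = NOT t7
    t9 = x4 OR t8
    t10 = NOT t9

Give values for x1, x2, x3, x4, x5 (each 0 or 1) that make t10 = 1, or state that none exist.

t10 = NOT t9 must be 1, so t9 = 0.
Check with x1=0 x2=0 x3=1 x4=0 x5=0:
t1 = NOT x3 = NOT 1 = 0
t2 = t1 AND x5 = 0 AND 0 = 0
t3 = t2 AND t1 = 0 AND 0 = 0
t4 = t2 OR t3 = 0 OR 0 = 0
t5 = NOT t4 = NOT 0 = 1
t6 = t5 XOR x2 = 1 XOR 0 = 1
t7 = x1 XOR t6 = 0 XOR 1 = 1
t8 = NOT t7 = NOT 1 = 0
t9 = x4 OR t8 = 0 OR 0 = 0
t10 = NOT t9 = NOT 0 = 1
So t10 = 1 as required.

x1=0 x2=0 x3=1 x4=0 x5=0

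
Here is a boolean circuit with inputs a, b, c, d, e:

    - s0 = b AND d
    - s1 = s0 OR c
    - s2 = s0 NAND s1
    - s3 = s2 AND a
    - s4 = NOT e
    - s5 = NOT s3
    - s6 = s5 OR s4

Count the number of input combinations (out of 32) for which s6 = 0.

6

s6 = s5 OR s4 must be 0, so both s5 = 0 and s4 = 0.
s5 = NOT s3 must be 0, so s3 = 1.
s4 = NOT e must be 0, so e = 1.
Satisfying assignments:
  a=1, b=0, c=0, d=0, e=1
  a=1, b=0, c=0, d=1, e=1
  a=1, b=0, c=1, d=0, e=1
  a=1, b=0, c=1, d=1, e=1
  a=1, b=1, c=0, d=0, e=1
  a=1, b=1, c=1, d=0, e=1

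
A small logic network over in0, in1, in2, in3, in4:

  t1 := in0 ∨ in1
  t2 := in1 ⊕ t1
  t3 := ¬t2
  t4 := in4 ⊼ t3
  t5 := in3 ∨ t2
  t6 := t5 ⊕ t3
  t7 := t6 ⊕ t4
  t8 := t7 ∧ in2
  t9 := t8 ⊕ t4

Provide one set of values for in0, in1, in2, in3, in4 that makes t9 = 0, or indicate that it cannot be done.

t9 = t8 ⊕ t4 must be 0, so t8 and t4 are equal.
Check with in0=0, in1=0, in2=1, in3=1, in4=0:
t1 = in0 ∨ in1 = 0 ∨ 0 = 0
t2 = in1 ⊕ t1 = 0 ⊕ 0 = 0
t3 = ¬t2 = ¬0 = 1
t4 = in4 ⊼ t3 = 0 ⊼ 1 = 1
t5 = in3 ∨ t2 = 1 ∨ 0 = 1
t6 = t5 ⊕ t3 = 1 ⊕ 1 = 0
t7 = t6 ⊕ t4 = 0 ⊕ 1 = 1
t8 = t7 ∧ in2 = 1 ∧ 1 = 1
t9 = t8 ⊕ t4 = 1 ⊕ 1 = 0
So t9 = 0 as required.

in0=0, in1=0, in2=1, in3=1, in4=0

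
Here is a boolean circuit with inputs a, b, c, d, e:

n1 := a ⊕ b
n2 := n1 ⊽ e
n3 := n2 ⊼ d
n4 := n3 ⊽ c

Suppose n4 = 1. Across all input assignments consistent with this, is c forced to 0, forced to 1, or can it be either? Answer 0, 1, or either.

0

n4 = n3 ⊽ c must be 1, so both n3 = 0 and c = 0.
n3 = n2 ⊼ d must be 0, so both n2 = 1 and d = 1.
Every assignment with n4 = 1 has c = 0; there are 2 such assignment(s).
  a=0, b=0, c=0, d=1, e=0
  a=1, b=1, c=0, d=1, e=0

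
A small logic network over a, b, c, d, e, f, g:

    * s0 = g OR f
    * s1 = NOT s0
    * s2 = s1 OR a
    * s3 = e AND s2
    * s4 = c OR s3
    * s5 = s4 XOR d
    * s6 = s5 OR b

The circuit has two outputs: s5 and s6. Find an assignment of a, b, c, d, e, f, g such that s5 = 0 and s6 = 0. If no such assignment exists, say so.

Check with a=1 b=0 c=0 d=0 e=0 f=1 g=0:
s0 = g OR f = 0 OR 1 = 1
s1 = NOT s0 = NOT 1 = 0
s2 = s1 OR a = 0 OR 1 = 1
s3 = e AND s2 = 0 AND 1 = 0
s4 = c OR s3 = 0 OR 0 = 0
s5 = s4 XOR d = 0 XOR 0 = 0
s6 = s5 OR b = 0 OR 0 = 0
So s5 = 0 and s6 = 0.

a=1 b=0 c=0 d=0 e=0 f=1 g=0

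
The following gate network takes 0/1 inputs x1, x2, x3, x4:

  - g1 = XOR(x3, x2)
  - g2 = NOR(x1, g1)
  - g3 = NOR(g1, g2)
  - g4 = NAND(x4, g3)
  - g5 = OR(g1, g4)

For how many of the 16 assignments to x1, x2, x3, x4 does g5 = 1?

14

g5 = OR(g1, g4) must be 1, so at least one of g1, g4 is 1.
Enumerating the 16 input combinations, 14 give g5 = 1 and 2 give g5 = 0.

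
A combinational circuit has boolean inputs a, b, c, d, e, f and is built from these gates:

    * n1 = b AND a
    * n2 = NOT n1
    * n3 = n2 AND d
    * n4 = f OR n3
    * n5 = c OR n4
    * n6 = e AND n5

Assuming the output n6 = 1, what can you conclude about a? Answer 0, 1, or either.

Both values of a occur among assignments with n6 = 1:
  a=0: a=0, b=0, c=0, d=0, e=1, f=1
  a=1: a=1, b=0, c=0, d=0, e=1, f=1

either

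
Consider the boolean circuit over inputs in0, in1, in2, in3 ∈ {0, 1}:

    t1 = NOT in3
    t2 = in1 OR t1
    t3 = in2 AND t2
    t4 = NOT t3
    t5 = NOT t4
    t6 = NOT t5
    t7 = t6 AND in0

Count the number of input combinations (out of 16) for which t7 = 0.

11

t7 = t6 AND in0 must be 0, so at least one of t6, in0 is 0.
Enumerating the 16 input combinations, 11 give t7 = 0 and 5 give t7 = 1.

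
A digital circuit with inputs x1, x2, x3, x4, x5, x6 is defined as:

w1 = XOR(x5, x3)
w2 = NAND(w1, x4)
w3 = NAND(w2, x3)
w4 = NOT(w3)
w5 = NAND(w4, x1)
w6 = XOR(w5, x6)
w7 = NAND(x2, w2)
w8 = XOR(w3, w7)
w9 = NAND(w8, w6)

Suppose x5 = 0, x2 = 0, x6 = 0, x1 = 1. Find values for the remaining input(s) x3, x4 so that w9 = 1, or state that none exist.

w9 = NAND(w8, w6) must be 1, so at least one of w8, w6 is 0.
Check with x5 = 0, x2 = 0, x6 = 0, x1 = 1 and x3=1, x4=1:
w1 = XOR(x5, x3) = XOR(0, 1) = 1
w2 = NAND(w1, x4) = NAND(1, 1) = 0
w3 = NAND(w2, x3) = NAND(0, 1) = 1
w4 = NOT(w3) = NOT 1 = 0
w5 = NAND(w4, x1) = NAND(0, 1) = 1
w6 = XOR(w5, x6) = XOR(1, 0) = 1
w7 = NAND(x2, w2) = NAND(0, 0) = 1
w8 = XOR(w3, w7) = XOR(1, 1) = 0
w9 = NAND(w8, w6) = NAND(0, 1) = 1
So w9 = 1.

x3=1 x4=1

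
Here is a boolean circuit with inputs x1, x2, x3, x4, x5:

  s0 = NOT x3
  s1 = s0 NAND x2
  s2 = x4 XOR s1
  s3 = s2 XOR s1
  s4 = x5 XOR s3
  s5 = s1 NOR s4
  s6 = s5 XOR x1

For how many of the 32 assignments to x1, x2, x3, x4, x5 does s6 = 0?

s6 = s5 XOR x1 must be 0, so s5 and x1 are equal.
Enumerating the 32 input combinations, 16 give s6 = 0 and 16 give s6 = 1.

16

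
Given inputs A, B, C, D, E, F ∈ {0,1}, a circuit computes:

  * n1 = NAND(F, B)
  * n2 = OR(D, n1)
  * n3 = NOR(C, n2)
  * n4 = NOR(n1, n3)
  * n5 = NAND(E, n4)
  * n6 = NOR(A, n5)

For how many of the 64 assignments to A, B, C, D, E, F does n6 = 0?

61

n6 = NOR(A, n5) must be 0, so at least one of A, n5 is 1.
Enumerating the 64 input combinations, 61 give n6 = 0 and 3 give n6 = 1.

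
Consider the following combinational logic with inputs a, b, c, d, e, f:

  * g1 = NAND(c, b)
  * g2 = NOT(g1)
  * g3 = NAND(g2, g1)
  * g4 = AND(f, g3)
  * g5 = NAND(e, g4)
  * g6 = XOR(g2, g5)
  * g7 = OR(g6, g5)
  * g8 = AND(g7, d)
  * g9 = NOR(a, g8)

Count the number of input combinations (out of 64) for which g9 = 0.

45

g9 = NOR(a, g8) must be 0, so at least one of a, g8 is 1.
Enumerating the 64 input combinations, 45 give g9 = 0 and 19 give g9 = 1.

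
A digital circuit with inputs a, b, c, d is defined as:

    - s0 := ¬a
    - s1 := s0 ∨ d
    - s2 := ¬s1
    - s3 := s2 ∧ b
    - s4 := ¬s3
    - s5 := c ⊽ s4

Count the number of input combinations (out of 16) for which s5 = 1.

1

s5 = c ⊽ s4 must be 1, so both c = 0 and s4 = 0.
s4 = ¬s3 must be 0, so s3 = 1.
s3 = s2 ∧ b must be 1, so both s2 = 1 and b = 1.
Satisfying assignments:
  a=1, b=1, c=0, d=0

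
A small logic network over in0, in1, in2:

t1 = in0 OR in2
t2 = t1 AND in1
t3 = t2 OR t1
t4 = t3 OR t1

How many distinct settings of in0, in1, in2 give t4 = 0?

t4 = t3 OR t1 must be 0, so both t3 = 0 and t1 = 0.
t3 = t2 OR t1 must be 0, so both t2 = 0 and t1 = 0.
t1 = in0 OR in2 must be 0, so both in0 = 0 and in2 = 0.
Satisfying assignments:
  in0=0, in1=0, in2=0
  in0=0, in1=1, in2=0

2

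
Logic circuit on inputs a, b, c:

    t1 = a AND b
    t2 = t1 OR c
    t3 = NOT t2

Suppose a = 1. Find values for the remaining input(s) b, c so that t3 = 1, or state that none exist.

Check with a = 1 and b=0, c=0:
t1 = a AND b = 1 AND 0 = 0
t2 = t1 OR c = 0 OR 0 = 0
t3 = NOT t2 = NOT 0 = 1
So t3 = 1.

b=0, c=0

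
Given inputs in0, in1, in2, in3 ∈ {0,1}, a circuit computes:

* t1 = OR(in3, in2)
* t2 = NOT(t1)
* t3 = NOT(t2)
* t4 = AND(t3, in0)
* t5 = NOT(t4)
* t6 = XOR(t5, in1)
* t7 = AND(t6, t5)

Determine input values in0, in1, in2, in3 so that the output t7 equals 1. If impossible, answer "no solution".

in0=0, in1=0, in2=1, in3=0

Check with in0=0, in1=0, in2=1, in3=0:
t1 = OR(in3, in2) = OR(0, 1) = 1
t2 = NOT(t1) = NOT 1 = 0
t3 = NOT(t2) = NOT 0 = 1
t4 = AND(t3, in0) = AND(1, 0) = 0
t5 = NOT(t4) = NOT 0 = 1
t6 = XOR(t5, in1) = XOR(1, 0) = 1
t7 = AND(t6, t5) = AND(1, 1) = 1
So t7 = 1 as required.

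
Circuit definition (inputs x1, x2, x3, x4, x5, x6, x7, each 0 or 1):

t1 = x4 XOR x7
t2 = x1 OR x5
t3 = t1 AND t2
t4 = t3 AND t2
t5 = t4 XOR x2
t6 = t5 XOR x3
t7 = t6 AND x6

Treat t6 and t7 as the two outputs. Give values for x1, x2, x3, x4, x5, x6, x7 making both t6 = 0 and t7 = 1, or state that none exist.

no solution exists

Across all 128 input combinations, none give both t6 = 0 and t7 = 1.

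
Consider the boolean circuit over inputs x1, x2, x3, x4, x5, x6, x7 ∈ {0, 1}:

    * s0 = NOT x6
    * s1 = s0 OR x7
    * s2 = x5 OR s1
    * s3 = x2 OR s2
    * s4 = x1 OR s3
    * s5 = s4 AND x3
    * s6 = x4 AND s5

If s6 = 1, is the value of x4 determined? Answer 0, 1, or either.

s6 = x4 AND s5 must be 1, so both x4 = 1 and s5 = 1.
Every assignment with s6 = 1 has x4 = 1; there are 31 such assignment(s).

1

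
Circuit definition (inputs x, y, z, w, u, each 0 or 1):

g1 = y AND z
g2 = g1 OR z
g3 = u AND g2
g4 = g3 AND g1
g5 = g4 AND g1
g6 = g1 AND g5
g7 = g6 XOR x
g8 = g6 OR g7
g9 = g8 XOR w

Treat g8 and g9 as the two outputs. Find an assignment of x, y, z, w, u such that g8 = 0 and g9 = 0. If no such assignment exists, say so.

Check with x=0 y=1 z=0 w=0 u=1:
g1 = y AND z = 1 AND 0 = 0
g2 = g1 OR z = 0 OR 0 = 0
g3 = u AND g2 = 1 AND 0 = 0
g4 = g3 AND g1 = 0 AND 0 = 0
g5 = g4 AND g1 = 0 AND 0 = 0
g6 = g1 AND g5 = 0 AND 0 = 0
g7 = g6 XOR x = 0 XOR 0 = 0
g8 = g6 OR g7 = 0 OR 0 = 0
g9 = g8 XOR w = 0 XOR 0 = 0
So g8 = 0 and g9 = 0.

x=0 y=1 z=0 w=0 u=1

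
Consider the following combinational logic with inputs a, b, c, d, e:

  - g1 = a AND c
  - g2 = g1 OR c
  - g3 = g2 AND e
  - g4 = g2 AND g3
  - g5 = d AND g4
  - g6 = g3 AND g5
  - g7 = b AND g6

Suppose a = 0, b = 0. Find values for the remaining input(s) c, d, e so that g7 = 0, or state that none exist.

Check with a = 0, b = 0 and c=1, d=0, e=1:
g1 = a AND c = 0 AND 1 = 0
g2 = g1 OR c = 0 OR 1 = 1
g3 = g2 AND e = 1 AND 1 = 1
g4 = g2 AND g3 = 1 AND 1 = 1
g5 = d AND g4 = 0 AND 1 = 0
g6 = g3 AND g5 = 1 AND 0 = 0
g7 = b AND g6 = 0 AND 0 = 0
So g7 = 0.

c=1, d=0, e=1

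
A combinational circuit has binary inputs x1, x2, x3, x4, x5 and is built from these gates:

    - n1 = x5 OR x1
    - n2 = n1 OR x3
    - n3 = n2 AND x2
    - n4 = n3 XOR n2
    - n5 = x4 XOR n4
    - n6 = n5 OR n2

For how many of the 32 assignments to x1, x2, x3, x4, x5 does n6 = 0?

n6 = n5 OR n2 must be 0, so both n5 = 0 and n2 = 0.
n5 = x4 XOR n4 must be 0, so x4 and n4 are equal.
Satisfying assignments:
  x1=0, x2=0, x3=0, x4=0, x5=0
  x1=0, x2=1, x3=0, x4=0, x5=0

2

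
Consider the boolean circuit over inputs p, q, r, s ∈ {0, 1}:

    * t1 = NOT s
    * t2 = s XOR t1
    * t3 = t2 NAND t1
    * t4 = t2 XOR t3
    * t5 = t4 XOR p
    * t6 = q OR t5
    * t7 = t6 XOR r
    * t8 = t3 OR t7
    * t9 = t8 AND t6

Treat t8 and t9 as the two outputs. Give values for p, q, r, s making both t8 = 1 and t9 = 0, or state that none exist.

p=0 q=0 r=0 s=1

Check with p=0 q=0 r=0 s=1:
t1 = NOT s = NOT 1 = 0
t2 = s XOR t1 = 1 XOR 0 = 1
t3 = t2 NAND t1 = 1 NAND 0 = 1
t4 = t2 XOR t3 = 1 XOR 1 = 0
t5 = t4 XOR p = 0 XOR 0 = 0
t6 = q OR t5 = 0 OR 0 = 0
t7 = t6 XOR r = 0 XOR 0 = 0
t8 = t3 OR t7 = 1 OR 0 = 1
t9 = t8 AND t6 = 1 AND 0 = 0
So t8 = 1 and t9 = 0.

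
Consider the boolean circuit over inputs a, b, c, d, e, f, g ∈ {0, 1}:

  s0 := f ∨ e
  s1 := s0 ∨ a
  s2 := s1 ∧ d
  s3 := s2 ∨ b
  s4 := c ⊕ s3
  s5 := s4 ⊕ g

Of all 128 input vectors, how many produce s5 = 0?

s5 = s4 ⊕ g must be 0, so s4 and g are equal.
Enumerating the 128 input combinations, 64 give s5 = 0 and 64 give s5 = 1.

64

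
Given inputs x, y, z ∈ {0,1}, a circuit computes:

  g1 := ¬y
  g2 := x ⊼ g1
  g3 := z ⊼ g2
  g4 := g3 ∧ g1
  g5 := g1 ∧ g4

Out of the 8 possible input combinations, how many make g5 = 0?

5

g5 = g1 ∧ g4 must be 0, so at least one of g1, g4 is 0.
Enumerating the 8 input combinations, 5 give g5 = 0 and 3 give g5 = 1.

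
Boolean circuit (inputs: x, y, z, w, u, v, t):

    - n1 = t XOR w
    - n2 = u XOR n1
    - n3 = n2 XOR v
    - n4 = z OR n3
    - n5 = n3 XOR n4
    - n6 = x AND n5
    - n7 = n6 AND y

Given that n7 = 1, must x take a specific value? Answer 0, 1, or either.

n7 = n6 AND y must be 1, so both n6 = 1 and y = 1.
n6 = x AND n5 must be 1, so both x = 1 and n5 = 1.
n5 = n3 XOR n4 must be 1, so n3 and n4 differ.
Every assignment with n7 = 1 has x = 1; there are 8 such assignment(s).

1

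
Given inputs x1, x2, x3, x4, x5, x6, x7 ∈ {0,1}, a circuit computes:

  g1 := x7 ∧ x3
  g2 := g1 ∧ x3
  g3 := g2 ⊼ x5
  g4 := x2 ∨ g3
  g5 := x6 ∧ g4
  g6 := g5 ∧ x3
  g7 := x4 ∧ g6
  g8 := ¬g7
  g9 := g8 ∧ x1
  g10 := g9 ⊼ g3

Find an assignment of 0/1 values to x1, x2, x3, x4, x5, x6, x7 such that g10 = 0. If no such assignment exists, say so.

x1=1, x2=1, x3=0, x4=1, x5=0, x6=0, x7=1

Check with x1=1, x2=1, x3=0, x4=1, x5=0, x6=0, x7=1:
g1 = x7 ∧ x3 = 1 ∧ 0 = 0
g2 = g1 ∧ x3 = 0 ∧ 0 = 0
g3 = g2 ⊼ x5 = 0 ⊼ 0 = 1
g4 = x2 ∨ g3 = 1 ∨ 1 = 1
g5 = x6 ∧ g4 = 0 ∧ 1 = 0
g6 = g5 ∧ x3 = 0 ∧ 0 = 0
g7 = x4 ∧ g6 = 1 ∧ 0 = 0
g8 = ¬g7 = ¬0 = 1
g9 = g8 ∧ x1 = 1 ∧ 1 = 1
g10 = g9 ⊼ g3 = 1 ⊼ 1 = 0
So g10 = 0 as required.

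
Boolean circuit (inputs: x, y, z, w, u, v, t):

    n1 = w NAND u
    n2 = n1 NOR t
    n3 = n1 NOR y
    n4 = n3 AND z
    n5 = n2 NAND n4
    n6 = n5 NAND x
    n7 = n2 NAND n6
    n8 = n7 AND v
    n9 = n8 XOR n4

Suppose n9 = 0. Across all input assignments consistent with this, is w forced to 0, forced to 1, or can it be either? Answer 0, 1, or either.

either

Both values of w occur among assignments with n9 = 0:
  w=0: x=0, y=0, z=0, w=0, u=0, v=0, t=0
  w=1: x=0, y=0, z=0, w=1, u=0, v=0, t=0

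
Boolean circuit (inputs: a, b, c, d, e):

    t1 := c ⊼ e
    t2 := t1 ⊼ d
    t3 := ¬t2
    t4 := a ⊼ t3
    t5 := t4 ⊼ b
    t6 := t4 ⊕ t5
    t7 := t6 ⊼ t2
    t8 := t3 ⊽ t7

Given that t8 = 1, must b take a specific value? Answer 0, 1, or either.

1

t8 = t3 ⊽ t7 must be 1, so both t3 = 0 and t7 = 0.
t3 = ¬t2 must be 0, so t2 = 1.
t7 = t6 ⊼ t2 must be 0, so both t6 = 1 and t2 = 1.
Every assignment with t8 = 1 has b = 1; there are 10 such assignment(s).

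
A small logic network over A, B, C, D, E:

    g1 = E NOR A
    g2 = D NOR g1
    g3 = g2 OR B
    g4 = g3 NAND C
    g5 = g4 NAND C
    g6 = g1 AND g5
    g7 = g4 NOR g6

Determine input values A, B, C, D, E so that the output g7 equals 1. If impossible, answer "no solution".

A=1, B=1, C=1, D=0, E=1

Check with A=1, B=1, C=1, D=0, E=1:
g1 = E NOR A = 1 NOR 1 = 0
g2 = D NOR g1 = 0 NOR 0 = 1
g3 = g2 OR B = 1 OR 1 = 1
g4 = g3 NAND C = 1 NAND 1 = 0
g5 = g4 NAND C = 0 NAND 1 = 1
g6 = g1 AND g5 = 0 AND 1 = 0
g7 = g4 NOR g6 = 0 NOR 0 = 1
So g7 = 1 as required.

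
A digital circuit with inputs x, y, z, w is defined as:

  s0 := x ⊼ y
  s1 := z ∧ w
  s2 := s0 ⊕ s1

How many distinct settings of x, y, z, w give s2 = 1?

10

s2 = s0 ⊕ s1 must be 1, so s0 and s1 differ.
Enumerating the 16 input combinations, 10 give s2 = 1 and 6 give s2 = 0.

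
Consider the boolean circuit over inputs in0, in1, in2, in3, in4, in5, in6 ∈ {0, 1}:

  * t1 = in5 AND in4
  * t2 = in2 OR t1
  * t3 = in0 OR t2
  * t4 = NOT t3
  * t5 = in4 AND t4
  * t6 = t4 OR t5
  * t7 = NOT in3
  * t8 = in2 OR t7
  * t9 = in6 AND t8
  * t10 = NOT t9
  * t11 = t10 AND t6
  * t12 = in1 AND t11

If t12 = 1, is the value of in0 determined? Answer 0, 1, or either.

t12 = in1 AND t11 must be 1, so both in1 = 1 and t11 = 1.
t11 = t10 AND t6 must be 1, so both t10 = 1 and t6 = 1.
Every assignment with t12 = 1 has in0 = 0; there are 9 such assignment(s).

0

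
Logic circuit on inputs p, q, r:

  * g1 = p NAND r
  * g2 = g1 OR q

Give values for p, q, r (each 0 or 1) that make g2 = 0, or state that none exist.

g2 = g1 OR q must be 0, so both g1 = 0 and q = 0.
g1 = p NAND r must be 0, so both p = 1 and r = 1.
Check with p=1 q=0 r=1:
g1 = p NAND r = 1 NAND 1 = 0
g2 = g1 OR q = 0 OR 0 = 0
So g2 = 0 as required.

p=1 q=0 r=1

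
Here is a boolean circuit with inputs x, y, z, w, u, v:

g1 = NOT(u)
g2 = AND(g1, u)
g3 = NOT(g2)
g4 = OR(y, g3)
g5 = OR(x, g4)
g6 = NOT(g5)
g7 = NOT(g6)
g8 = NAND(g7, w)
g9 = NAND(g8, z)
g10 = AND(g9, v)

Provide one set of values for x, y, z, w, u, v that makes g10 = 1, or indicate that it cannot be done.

x=0, y=1, z=1, w=1, u=0, v=1

g10 = AND(g9, v) must be 1, so both g9 = 1 and v = 1.
Check with x=0, y=1, z=1, w=1, u=0, v=1:
g1 = NOT(u) = NOT 0 = 1
g2 = AND(g1, u) = AND(1, 0) = 0
g3 = NOT(g2) = NOT 0 = 1
g4 = OR(y, g3) = OR(1, 1) = 1
g5 = OR(x, g4) = OR(0, 1) = 1
g6 = NOT(g5) = NOT 1 = 0
g7 = NOT(g6) = NOT 0 = 1
g8 = NAND(g7, w) = NAND(1, 1) = 0
g9 = NAND(g8, z) = NAND(0, 1) = 1
g10 = AND(g9, v) = AND(1, 1) = 1
So g10 = 1 as required.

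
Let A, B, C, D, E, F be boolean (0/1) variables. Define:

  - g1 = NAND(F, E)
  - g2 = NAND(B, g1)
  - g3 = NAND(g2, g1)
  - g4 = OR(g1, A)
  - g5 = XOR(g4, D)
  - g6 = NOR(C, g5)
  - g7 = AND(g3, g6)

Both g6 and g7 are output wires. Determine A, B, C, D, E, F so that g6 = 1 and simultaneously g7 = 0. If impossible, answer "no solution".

A=0 B=0 C=0 D=1 E=1 F=0

Check with A=0 B=0 C=0 D=1 E=1 F=0:
g1 = NAND(F, E) = NAND(0, 1) = 1
g2 = NAND(B, g1) = NAND(0, 1) = 1
g3 = NAND(g2, g1) = NAND(1, 1) = 0
g4 = OR(g1, A) = OR(1, 0) = 1
g5 = XOR(g4, D) = XOR(1, 1) = 0
g6 = NOR(C, g5) = NOR(0, 0) = 1
g7 = AND(g3, g6) = AND(0, 1) = 0
So g6 = 1 and g7 = 0.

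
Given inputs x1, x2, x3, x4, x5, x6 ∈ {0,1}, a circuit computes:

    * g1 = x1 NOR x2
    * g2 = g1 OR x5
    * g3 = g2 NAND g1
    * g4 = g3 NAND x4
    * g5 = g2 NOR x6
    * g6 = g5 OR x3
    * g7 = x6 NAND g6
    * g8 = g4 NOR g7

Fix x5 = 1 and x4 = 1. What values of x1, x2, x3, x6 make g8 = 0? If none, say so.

x1=1, x2=0, x3=0, x6=0

g8 = g4 NOR g7 must be 0, so at least one of g4, g7 is 1.
Check with x5 = 1 and x4 = 1 and x1=1, x2=0, x3=0, x6=0:
g1 = x1 NOR x2 = 1 NOR 0 = 0
g2 = g1 OR x5 = 0 OR 1 = 1
g3 = g2 NAND g1 = 1 NAND 0 = 1
g4 = g3 NAND x4 = 1 NAND 1 = 0
g5 = g2 NOR x6 = 1 NOR 0 = 0
g6 = g5 OR x3 = 0 OR 0 = 0
g7 = x6 NAND g6 = 0 NAND 0 = 1
g8 = g4 NOR g7 = 0 NOR 1 = 0
So g8 = 0.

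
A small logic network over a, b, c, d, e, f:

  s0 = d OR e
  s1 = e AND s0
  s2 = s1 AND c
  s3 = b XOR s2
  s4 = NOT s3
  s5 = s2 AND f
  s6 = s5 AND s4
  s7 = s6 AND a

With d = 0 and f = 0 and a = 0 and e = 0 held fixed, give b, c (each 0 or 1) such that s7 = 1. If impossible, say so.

no solution exists

With d = 0 and f = 0 and a = 0 and e = 0 fixed, none of the 4 settings of b, c give s7 = 1.
For example, with b=0, c=1:
s0 = d OR e = 0 OR 0 = 0
s1 = e AND s0 = 0 AND 0 = 0
s2 = s1 AND c = 0 AND 1 = 0
s3 = b XOR s2 = 0 XOR 0 = 0
s4 = NOT s3 = NOT 0 = 1
s5 = s2 AND f = 0 AND 0 = 0
s6 = s5 AND s4 = 0 AND 1 = 0
s7 = s6 AND a = 0 AND 0 = 0
giving s7 = 0 ≠ 1.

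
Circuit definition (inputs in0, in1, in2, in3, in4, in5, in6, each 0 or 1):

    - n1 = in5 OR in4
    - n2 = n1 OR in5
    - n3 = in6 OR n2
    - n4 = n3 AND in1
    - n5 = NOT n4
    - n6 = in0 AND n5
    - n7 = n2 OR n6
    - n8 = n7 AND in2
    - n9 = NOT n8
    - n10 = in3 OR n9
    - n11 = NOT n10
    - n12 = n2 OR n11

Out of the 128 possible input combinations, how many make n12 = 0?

n12 = n2 OR n11 must be 0, so both n2 = 0 and n11 = 0.
Enumerating the 128 input combinations, 29 give n12 = 0 and 99 give n12 = 1.

29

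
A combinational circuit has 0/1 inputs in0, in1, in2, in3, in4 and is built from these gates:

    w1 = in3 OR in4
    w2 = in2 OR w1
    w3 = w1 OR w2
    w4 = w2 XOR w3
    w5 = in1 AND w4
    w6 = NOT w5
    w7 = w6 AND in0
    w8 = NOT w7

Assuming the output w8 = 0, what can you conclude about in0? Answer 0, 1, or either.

w8 = NOT w7 must be 0, so w7 = 1.
w7 = w6 AND in0 must be 1, so both w6 = 1 and in0 = 1.
w6 = NOT w5 must be 1, so w5 = 0.
Every assignment with w8 = 0 has in0 = 1; there are 16 such assignment(s).

1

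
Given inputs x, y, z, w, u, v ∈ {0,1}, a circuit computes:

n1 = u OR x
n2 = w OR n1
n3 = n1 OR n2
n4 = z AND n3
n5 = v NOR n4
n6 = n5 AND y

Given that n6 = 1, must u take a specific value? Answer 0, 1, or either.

Both values of u occur among assignments with n6 = 1:
  u=0: x=0, y=1, z=0, w=0, u=0, v=0
  u=1: x=0, y=1, z=0, w=0, u=1, v=0

either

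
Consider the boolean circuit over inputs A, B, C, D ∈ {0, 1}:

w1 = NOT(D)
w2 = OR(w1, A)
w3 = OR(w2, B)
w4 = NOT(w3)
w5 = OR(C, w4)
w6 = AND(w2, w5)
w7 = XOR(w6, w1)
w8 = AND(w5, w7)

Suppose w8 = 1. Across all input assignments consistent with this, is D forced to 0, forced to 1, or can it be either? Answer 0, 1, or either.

w8 = AND(w5, w7) must be 1, so both w5 = 1 and w7 = 1.
Every assignment with w8 = 1 has D = 1; there are 2 such assignment(s).
  A=1, B=0, C=1, D=1
  A=1, B=1, C=1, D=1

1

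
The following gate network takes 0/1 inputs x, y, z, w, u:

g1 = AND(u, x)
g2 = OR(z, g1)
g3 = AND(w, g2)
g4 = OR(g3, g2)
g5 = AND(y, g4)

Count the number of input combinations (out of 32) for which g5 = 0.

g5 = AND(y, g4) must be 0, so at least one of y, g4 is 0.
Enumerating the 32 input combinations, 22 give g5 = 0 and 10 give g5 = 1.

22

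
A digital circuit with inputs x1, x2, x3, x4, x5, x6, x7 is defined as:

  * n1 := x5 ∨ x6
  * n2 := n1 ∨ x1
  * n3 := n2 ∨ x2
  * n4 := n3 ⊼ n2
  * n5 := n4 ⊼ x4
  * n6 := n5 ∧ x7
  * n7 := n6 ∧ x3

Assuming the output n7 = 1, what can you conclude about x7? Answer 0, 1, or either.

1

n7 = n6 ∧ x3 must be 1, so both n6 = 1 and x3 = 1.
n6 = n5 ∧ x7 must be 1, so both n5 = 1 and x7 = 1.
Every assignment with n7 = 1 has x7 = 1; there are 30 such assignment(s).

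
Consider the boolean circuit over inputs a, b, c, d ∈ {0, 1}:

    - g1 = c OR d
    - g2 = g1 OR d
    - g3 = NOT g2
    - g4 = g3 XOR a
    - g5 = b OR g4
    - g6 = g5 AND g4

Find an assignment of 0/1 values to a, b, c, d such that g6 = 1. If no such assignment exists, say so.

g6 = g5 AND g4 must be 1, so both g5 = 1 and g4 = 1.
g5 = b OR g4 must be 1, so at least one of b, g4 is 1.
Check with a=1 b=1 c=0 d=1:
g1 = c OR d = 0 OR 1 = 1
g2 = g1 OR d = 1 OR 1 = 1
g3 = NOT g2 = NOT 1 = 0
g4 = g3 XOR a = 0 XOR 1 = 1
g5 = b OR g4 = 1 OR 1 = 1
g6 = g5 AND g4 = 1 AND 1 = 1
So g6 = 1 as required.

a=1 b=1 c=0 d=1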